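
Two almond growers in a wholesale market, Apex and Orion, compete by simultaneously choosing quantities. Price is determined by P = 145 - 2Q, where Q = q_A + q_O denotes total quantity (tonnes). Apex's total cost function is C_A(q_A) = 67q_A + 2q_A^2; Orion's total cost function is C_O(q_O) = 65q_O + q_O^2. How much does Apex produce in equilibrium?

7

Apex's profit: π_A = (145 - 2Q)q_A - (67q_A + 2q_A²). Setting ∂π_A/∂q_A = 0: 78 - 8q_A - 2(q_O) = 0.
Orion's profit: π_O = (145 - 2Q)q_O - (65q_O + q_O²). Setting ∂π_O/∂q_O = 0: 80 - 6q_O - 2(q_A) = 0.
Best responses: q_A = (78 - 2q_O)/8, q_O = (80 - 2q_A)/6.
Solving the pair: q_A = 7, q_O = 11.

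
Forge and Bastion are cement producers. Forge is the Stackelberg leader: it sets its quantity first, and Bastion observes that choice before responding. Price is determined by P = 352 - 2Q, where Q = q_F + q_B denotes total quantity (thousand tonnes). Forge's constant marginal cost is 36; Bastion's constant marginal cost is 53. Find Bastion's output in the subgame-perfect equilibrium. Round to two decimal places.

The follower Bastion best-responds to any q_F: π_B = (352 - 2Q)q_B - 53q_B.
Follower FOC: 299 - 2q_F - 4q_B = 0, so q_B(q_F) = (299 - 2q_F)/4.
The leader anticipates this reaction. Substituting into P = 352 - 2Q gives P = 405/2 - q_F, so π_F = (405/2 - q_F)q_F - 36q_F.
The leader's first-order condition 333/2 - 2q_F = 0 yields q_F = 333/4.
Then q_B = (299 - 2·(333/4))/4 = 265/8.

33.13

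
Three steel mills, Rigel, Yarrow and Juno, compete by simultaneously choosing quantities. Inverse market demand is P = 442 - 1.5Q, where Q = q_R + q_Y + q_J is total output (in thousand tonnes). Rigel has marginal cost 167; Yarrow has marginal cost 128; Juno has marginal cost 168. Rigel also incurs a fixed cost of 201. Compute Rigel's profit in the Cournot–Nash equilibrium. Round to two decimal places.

Rigel's profit: π_R = (442 - 1.5Q)q_R - (167q_R). Setting ∂π_R/∂q_R = 0: 275 - 3q_R - (3/2)(q_Y + q_J) = 0.
Yarrow's profit: π_Y = (442 - 1.5Q)q_Y - (128q_Y). Setting ∂π_Y/∂q_Y = 0: 314 - 3q_Y - (3/2)(q_R + q_J) = 0.
Juno's first-order condition: 274 - 3q_J - (3/2)(q_R + q_Y) = 0.
Adding the 3 conditions: 863 − 3Q − 3Q = 0, i.e. Q = 863/6.
Back-substituting: q_R = (275 − 863/4)/(3/2) = 79/2, q_Y = (314 − 863/4)/(3/2) = 131/2, q_J = (274 − 863/4)/(3/2) = 233/6.
Price P = 442 - (3/2)·(863/6) = 905/4.
Rigel's profit: (905/4 - 167)·(79/2) - 201 = 2139.3750.

2139.38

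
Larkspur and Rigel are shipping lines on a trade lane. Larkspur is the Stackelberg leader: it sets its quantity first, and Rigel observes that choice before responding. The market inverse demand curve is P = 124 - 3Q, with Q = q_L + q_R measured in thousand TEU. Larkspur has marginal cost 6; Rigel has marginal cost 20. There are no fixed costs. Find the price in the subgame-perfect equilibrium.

Solve by backward induction. Given q_L, the follower Rigel maximises π_R = (124 - 3q_L - 3q_R)q_R - 20q_R.
Setting the follower's marginal profit to zero, 104 - 3q_L - 6q_R = 0, i.e. q_R = (104 - 3q_L)/6.
Larkspur substitutes q_R(q_L) into its own profit: π_L = q_L(124 - 3q_L - (104 - 3q_L)/2) - 6q_L = (72 - (3/2)q_L)q_L - 6q_L.
Maximising: ∂π_L/∂q_L = 66 - 3q_L = 0, giving q_L = 22.
Then q_R = (104 - 3·22)/6 = 19/3.
Total output Q = 85/3, so price P = 124 - 3·(85/3) = 39.

39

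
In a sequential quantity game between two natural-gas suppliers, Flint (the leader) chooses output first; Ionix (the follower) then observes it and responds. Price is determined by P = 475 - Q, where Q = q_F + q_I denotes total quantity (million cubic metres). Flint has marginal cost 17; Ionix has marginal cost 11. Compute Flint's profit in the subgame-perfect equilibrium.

The follower Ionix best-responds to any q_F: π_I = (475 - Q)q_I - 11q_I.
Follower FOC: 464 - q_F - 2q_I = 0, so q_I(q_F) = (464 - q_F)/2.
The leader anticipates this reaction. Substituting into P = 475 - Q gives P = 243 - (1/2)q_F, so π_F = (243 - (1/2)q_F)q_F - 17q_F.
The leader's first-order condition 226 - q_F = 0 yields q_F = 226.
Then q_I = (464 - 226)/2 = 119.
Price P = 475 - 345 = 130.
Flint's profit: (130 - 17)·226 = 25538.

25538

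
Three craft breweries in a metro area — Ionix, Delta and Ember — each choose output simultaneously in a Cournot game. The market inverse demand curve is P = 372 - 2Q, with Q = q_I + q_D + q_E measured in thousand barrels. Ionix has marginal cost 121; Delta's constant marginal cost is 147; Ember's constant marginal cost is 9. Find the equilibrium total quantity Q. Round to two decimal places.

Ionix's profit: π_I = (372 - 2Q)q_I - (121q_I). Setting ∂π_I/∂q_I = 0: 251 - 4q_I - 2(q_D + q_E) = 0.
Delta's profit: π_D = (372 - 2Q)q_D - (147q_D). Setting ∂π_D/∂q_D = 0: 225 - 4q_D - 2(q_I + q_E) = 0.
Ember's profit: π_E = (372 - 2Q)q_E - (9q_E). Setting ∂π_E/∂q_E = 0: 363 - 4q_E - 2(q_I + q_D) = 0.
Summing all 3 equations gives 839 − 8Q = 0, hence Q = 839/8.
Back-substituting: q_I = (251 − 839/4)/2 = 165/8, q_D = (225 − 839/4)/2 = 61/8, q_E = (363 − 839/4)/2 = 613/8.
Total output Q = 165/8 + 61/8 + 613/8 = 839/8.

104.88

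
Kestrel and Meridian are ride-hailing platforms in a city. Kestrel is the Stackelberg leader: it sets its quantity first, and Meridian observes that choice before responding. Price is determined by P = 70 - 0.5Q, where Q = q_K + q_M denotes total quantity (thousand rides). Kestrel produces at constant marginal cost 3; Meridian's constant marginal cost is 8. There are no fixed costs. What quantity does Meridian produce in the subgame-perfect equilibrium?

26

Solve by backward induction. Given q_K, the follower Meridian maximises π_M = (70 - (1/2)q_K - (1/2)q_M)q_M - 8q_M.
∂π_M/∂q_M = 62 - (1/2)q_K - q_M = 0 gives the reaction function q_M = (62 - (1/2)q_K).
Kestrel substitutes q_M(q_K) into its own profit: π_K = q_K(70 - (1/2)q_K - (62 - (1/2)q_K)/2) - 3q_K = (39 - (1/4)q_K)q_K - 3q_K.
The leader's first-order condition 36 - (1/2)q_K = 0 yields q_K = 72.
Then q_M = (62 - (1/2)·72) = 26.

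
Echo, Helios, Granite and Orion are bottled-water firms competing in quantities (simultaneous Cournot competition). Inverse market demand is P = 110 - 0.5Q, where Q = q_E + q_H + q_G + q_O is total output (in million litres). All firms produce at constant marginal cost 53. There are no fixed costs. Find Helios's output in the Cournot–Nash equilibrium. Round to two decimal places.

Each firm earns π_i = (110 - 0.5Q)q_i - 53q_i.
Setting ∂π_i/∂q_i = 0 with rivals' quantities fixed: 57 - q_i - (1/2)·Σ_{j≠i} q_j = 0.
By symmetry each firm produces the same amount; substituting Σ_{j≠i} q_j = 3q_i yields q_i = 57/(5/2) = 114/5.

22.80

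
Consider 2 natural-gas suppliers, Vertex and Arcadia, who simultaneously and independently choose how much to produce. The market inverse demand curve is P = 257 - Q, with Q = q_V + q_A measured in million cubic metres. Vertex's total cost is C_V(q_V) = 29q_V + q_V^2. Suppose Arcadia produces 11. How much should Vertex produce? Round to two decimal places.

54.25

With the rival's output fixed at 11, Vertex's profit is π_V = (257 - 11 - q_V)q_V - (29q_V + q_V²) = (246 - q_V)q_V - (29q_V + q_V²).
∂π_V/∂q_V = 217 - 4q_V = 0, so q_V = 217/4.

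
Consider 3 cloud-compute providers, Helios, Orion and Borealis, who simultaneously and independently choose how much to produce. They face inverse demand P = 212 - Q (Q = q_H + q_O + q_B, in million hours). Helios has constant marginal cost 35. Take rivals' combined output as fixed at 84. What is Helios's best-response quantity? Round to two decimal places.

With rivals' combined output fixed at 84, Helios's profit is π_H = (212 - 84 - q_H)q_H - (35q_H) = (128 - q_H)q_H - (35q_H).
∂π_H/∂q_H = 93 - 2q_H = 0, so q_H = 93/2.

46.50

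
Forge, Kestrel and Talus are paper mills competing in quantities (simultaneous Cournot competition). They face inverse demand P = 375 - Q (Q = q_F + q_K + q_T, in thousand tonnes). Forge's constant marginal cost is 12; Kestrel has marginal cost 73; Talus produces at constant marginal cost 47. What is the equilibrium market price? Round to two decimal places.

126.75

Forge's profit: π_F = (375 - Q)q_F - (12q_F). Setting ∂π_F/∂q_F = 0: 363 - 2q_F - (q_K + q_T) = 0.
Kestrel's first-order condition: 302 - 2q_K - (q_F + q_T) = 0.
Talus's first-order condition: 328 - 2q_T - (q_F + q_K) = 0.
Adding the 3 first-order conditions: 993 − 4Q = 0, so Q = 993/4.
Back-substituting: q_F = (363 − 993/4) = 459/4, q_K = (302 − 993/4) = 215/4, q_T = (328 − 993/4) = 319/4.
Total output Q = 993/4, so price P = 375 - 993/4 = 507/4.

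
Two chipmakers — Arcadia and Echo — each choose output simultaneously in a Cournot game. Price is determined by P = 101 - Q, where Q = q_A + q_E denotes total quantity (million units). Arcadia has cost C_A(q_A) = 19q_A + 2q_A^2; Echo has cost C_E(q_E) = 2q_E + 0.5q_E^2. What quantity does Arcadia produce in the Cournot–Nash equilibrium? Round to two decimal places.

8.65

Arcadia's profit: π_A = (101 - Q)q_A - (19q_A + 2q_A²). Setting ∂π_A/∂q_A = 0: 82 - 6q_A - (q_E) = 0.
Echo's profit: π_E = (101 - Q)q_E - (2q_E + (1/2)q_E²). Setting ∂π_E/∂q_E = 0: 99 - 3q_E - (q_A) = 0.
Best responses: q_A = (82 - q_E)/6, q_E = (99 - q_A)/3.
Solving the pair: q_A = 147/17, q_E = 512/17.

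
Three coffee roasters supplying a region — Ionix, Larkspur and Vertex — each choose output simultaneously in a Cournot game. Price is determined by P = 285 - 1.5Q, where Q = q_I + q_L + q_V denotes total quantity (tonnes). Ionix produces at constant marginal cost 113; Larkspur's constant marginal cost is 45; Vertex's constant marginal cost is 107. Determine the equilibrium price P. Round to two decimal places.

137.50

Ionix's profit: π_I = (285 - 1.5Q)q_I - (113q_I). Setting ∂π_I/∂q_I = 0: 172 - 3q_I - (3/2)(q_L + q_V) = 0.
Larkspur's first-order condition: 240 - 3q_L - (3/2)(q_I + q_V) = 0.
Vertex's profit: π_V = (285 - 1.5Q)q_V - (107q_V). Setting ∂π_V/∂q_V = 0: 178 - 3q_V - (3/2)(q_I + q_L) = 0.
Adding the 3 conditions: 590 − 3Q − 3Q = 0, i.e. Q = 295/3.
Back-substituting: q_I = (172 − 295/2)/(3/2) = 49/3, q_L = (240 − 295/2)/(3/2) = 185/3, q_V = (178 − 295/2)/(3/2) = 61/3.
Total output Q = 295/3, so price P = 285 - (3/2)·(295/3) = 275/2.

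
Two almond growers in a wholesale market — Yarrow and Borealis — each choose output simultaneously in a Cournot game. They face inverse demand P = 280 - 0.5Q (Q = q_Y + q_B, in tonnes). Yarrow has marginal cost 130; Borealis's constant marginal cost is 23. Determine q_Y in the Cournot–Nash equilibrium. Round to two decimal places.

Yarrow's profit: π_Y = (280 - 0.5Q)q_Y - (130q_Y). Setting ∂π_Y/∂q_Y = 0: 150 - q_Y - (1/2)(q_B) = 0.
Borealis's profit: π_B = (280 - 0.5Q)q_B - (23q_B). Setting ∂π_B/∂q_B = 0: 257 - q_B - (1/2)(q_Y) = 0.
Best responses: q_Y = (150 - (1/2)q_B), q_B = (257 - (1/2)q_Y).
Solving the pair: q_Y = 86/3, q_B = 728/3.

28.67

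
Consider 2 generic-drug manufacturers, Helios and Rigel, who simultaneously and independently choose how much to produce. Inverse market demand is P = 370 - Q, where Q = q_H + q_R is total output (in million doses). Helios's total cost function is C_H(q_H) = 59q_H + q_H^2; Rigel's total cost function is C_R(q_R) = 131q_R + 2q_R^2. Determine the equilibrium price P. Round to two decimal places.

Helios's profit: π_H = (370 - Q)q_H - (59q_H + q_H²). Setting ∂π_H/∂q_H = 0: 311 - 4q_H - (q_R) = 0.
Rigel's profit: π_R = (370 - Q)q_R - (131q_R + 2q_R²). Setting ∂π_R/∂q_R = 0: 239 - 6q_R - (q_H) = 0.
Rearranging gives the reaction functions q_H = (311 - q_R)/4 and q_R = (239 - q_H)/6.
Substituting one into the other gives q_H = 1627/23 and q_R = 645/23.
Total output Q = 98.7826, so price P = 370 - 98.7826 = 271.2174.

271.22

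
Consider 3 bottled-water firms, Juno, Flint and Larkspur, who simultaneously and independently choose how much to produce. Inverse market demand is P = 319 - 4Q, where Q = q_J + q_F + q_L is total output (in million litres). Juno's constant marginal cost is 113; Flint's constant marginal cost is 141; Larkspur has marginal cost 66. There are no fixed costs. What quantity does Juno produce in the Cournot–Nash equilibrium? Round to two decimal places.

Juno's profit: π_J = (319 - 4Q)q_J - (113q_J). Setting ∂π_J/∂q_J = 0: 206 - 8q_J - 4(q_F + q_L) = 0.
Flint's first-order condition: 178 - 8q_F - 4(q_J + q_L) = 0.
Larkspur's profit: π_L = (319 - 4Q)q_L - (66q_L). Setting ∂π_L/∂q_L = 0: 253 - 8q_L - 4(q_J + q_F) = 0.
Adding the 3 first-order conditions: 637 − 16Q = 0, so Q = 637/16.
Back-substituting: q_J = (206 − 637/4)/4 = 187/16, q_F = (178 − 637/4)/4 = 75/16, q_L = (253 − 637/4)/4 = 375/16.

11.69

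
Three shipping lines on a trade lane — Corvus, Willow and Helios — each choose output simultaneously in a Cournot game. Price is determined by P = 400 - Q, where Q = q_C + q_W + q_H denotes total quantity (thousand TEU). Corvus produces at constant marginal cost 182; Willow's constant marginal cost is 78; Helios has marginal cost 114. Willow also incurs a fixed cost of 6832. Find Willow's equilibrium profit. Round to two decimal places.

Corvus's profit: π_C = (400 - Q)q_C - (182q_C). Setting ∂π_C/∂q_C = 0: 218 - 2q_C - (q_W + q_H) = 0.
Willow's first-order condition: 322 - 2q_W - (q_C + q_H) = 0.
Helios's first-order condition: 286 - 2q_H - (q_C + q_W) = 0.
Adding the 3 conditions: 826 − 2Q − 2Q = 0, i.e. Q = 413/2.
Back-substituting: q_C = (218 − 413/2) = 23/2, q_W = (322 − 413/2) = 231/2, q_H = (286 − 413/2) = 159/2.
Price P = 400 - 413/2 = 387/2.
Willow's profit: (387/2 - 78)·(231/2) - 6832 = 6508.2500.

6508.25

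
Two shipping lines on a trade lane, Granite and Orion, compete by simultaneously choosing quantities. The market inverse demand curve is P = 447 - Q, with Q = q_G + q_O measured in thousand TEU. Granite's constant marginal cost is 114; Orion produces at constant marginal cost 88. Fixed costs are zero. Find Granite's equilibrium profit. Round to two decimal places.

Granite's profit: π_G = (447 - Q)q_G - (114q_G). Setting ∂π_G/∂q_G = 0: 333 - 2q_G - (q_O) = 0.
Orion's profit: π_O = (447 - Q)q_O - (88q_O). Setting ∂π_O/∂q_O = 0: 359 - 2q_O - (q_G) = 0.
Rearranging gives the reaction functions q_G = (333 - q_O)/2 and q_O = (359 - q_G)/2.
Substituting one into the other gives q_G = 307/3 and q_O = 385/3.
Price P = 447 - 692/3 = 649/3.
Granite's profit: (649/3 - 114)·(307/3) = 10472.1111.

10472.11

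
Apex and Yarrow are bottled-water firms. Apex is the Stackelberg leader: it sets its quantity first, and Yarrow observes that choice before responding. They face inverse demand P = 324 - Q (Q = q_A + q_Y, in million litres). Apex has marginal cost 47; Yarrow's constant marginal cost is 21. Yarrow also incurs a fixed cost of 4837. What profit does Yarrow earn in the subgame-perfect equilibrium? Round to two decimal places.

Solve by backward induction. Given q_A, the follower Yarrow maximises π_Y = (324 - q_A - q_Y)q_Y - 21q_Y.
∂π_Y/∂q_Y = 303 - q_A - 2q_Y = 0 gives the reaction function q_Y = (303 - q_A)/2.
The leader anticipates this reaction. Substituting into P = 324 - Q gives P = 345/2 - (1/2)q_A, so π_A = (345/2 - (1/2)q_A)q_A - 47q_A.
Leader FOC: 251/2 - q_A = 0, so q_A = 251/2.
Then q_Y = (303 - 251/2)/2 = 355/4.
Price P = 324 - 857/4 = 439/4.
Yarrow's profit: (439/4 - 21)·(355/4) - 4837 = 3039.5625.

3039.56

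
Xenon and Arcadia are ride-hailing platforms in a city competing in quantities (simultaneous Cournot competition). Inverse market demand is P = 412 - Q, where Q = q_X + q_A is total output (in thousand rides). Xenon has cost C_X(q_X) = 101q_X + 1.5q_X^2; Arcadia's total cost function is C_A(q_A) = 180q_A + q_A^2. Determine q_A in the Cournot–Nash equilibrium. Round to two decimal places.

Xenon's profit: π_X = (412 - Q)q_X - (101q_X + (3/2)q_X²). Setting ∂π_X/∂q_X = 0: 311 - 5q_X - (q_A) = 0.
Arcadia's profit: π_A = (412 - Q)q_A - (180q_A + q_A²). Setting ∂π_A/∂q_A = 0: 232 - 4q_A - (q_X) = 0.
So q_X = (311 - q_A)/5 and q_A = (232 - q_X)/4.
Solving the pair: q_X = 1012/19, q_A = 849/19.

44.68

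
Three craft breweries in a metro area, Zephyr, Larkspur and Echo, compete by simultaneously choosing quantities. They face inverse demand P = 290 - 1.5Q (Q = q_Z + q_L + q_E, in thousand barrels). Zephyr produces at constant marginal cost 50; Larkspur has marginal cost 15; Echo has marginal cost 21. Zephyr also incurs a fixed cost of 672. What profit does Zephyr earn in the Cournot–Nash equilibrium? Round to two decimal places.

Zephyr's profit: π_Z = (290 - 1.5Q)q_Z - (50q_Z). Setting ∂π_Z/∂q_Z = 0: 240 - 3q_Z - (3/2)(q_L + q_E) = 0.
Larkspur's first-order condition: 275 - 3q_L - (3/2)(q_Z + q_E) = 0.
Echo's first-order condition: 269 - 3q_E - (3/2)(q_Z + q_L) = 0.
Adding the 3 first-order conditions: 784 − 6Q = 0, so Q = 392/3.
Back-substituting: q_Z = (240 − 196)/(3/2) = 88/3, q_L = (275 − 196)/(3/2) = 158/3, q_E = (269 − 196)/(3/2) = 146/3.
Price P = 290 - (3/2)·(392/3) = 94.
Zephyr's profit: (94 - 50)·(88/3) - 672 = 1856/3.

618.67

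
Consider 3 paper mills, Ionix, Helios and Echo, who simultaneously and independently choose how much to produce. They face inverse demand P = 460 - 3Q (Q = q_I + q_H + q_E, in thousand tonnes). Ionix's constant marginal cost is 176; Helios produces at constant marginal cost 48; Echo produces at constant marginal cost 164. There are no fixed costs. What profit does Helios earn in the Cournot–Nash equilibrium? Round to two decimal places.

Ionix's profit: π_I = (460 - 3Q)q_I - (176q_I). Setting ∂π_I/∂q_I = 0: 284 - 6q_I - 3(q_H + q_E) = 0.
Helios's first-order condition: 412 - 6q_H - 3(q_I + q_E) = 0.
Echo's first-order condition: 296 - 6q_E - 3(q_I + q_H) = 0.
Summing all 3 equations gives 992 − 12Q = 0, hence Q = 248/3.
Back-substituting: q_I = (284 − 248)/3 = 12, q_H = (412 − 248)/3 = 164/3, q_E = (296 − 248)/3 = 16.
Price P = 460 - 3·(248/3) = 212.
Helios's profit: (212 - 48)·(164/3) = 8965.3333.

8965.33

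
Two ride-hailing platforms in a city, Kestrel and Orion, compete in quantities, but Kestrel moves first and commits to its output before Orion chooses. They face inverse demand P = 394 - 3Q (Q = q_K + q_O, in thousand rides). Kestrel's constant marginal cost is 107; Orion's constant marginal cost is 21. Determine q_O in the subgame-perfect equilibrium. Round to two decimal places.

Solve by backward induction. Given q_K, the follower Orion maximises π_O = (394 - 3q_K - 3q_O)q_O - 21q_O.
∂π_O/∂q_O = 373 - 3q_K - 6q_O = 0 gives the reaction function q_O = (373 - 3q_K)/6.
The leader anticipates this reaction. Substituting into P = 394 - 3Q gives P = 415/2 - (3/2)q_K, so π_K = (415/2 - (3/2)q_K)q_K - 107q_K.
The leader's first-order condition 201/2 - 3q_K = 0 yields q_K = 67/2.
Then q_O = (373 - 3·(67/2))/6 = 545/12.

45.42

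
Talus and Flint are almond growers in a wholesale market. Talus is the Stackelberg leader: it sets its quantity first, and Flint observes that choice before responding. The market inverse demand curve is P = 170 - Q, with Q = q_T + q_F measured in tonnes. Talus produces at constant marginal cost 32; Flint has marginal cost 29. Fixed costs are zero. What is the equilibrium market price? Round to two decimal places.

65.75

The follower Flint best-responds to any q_T: π_F = (170 - Q)q_F - 29q_F.
Setting the follower's marginal profit to zero, 141 - q_T - 2q_F = 0, i.e. q_F = (141 - q_T)/2.
The leader anticipates this reaction. Substituting into P = 170 - Q gives P = 199/2 - (1/2)q_T, so π_T = (199/2 - (1/2)q_T)q_T - 32q_T.
The leader's first-order condition 135/2 - q_T = 0 yields q_T = 135/2.
Then q_F = (141 - 135/2)/2 = 147/4.
Total output Q = 417/4, so price P = 170 - 417/4 = 263/4.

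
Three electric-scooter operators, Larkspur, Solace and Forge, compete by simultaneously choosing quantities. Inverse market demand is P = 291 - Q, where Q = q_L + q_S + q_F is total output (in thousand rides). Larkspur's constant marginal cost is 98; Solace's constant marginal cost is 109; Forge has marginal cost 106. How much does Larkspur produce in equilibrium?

Larkspur's profit: π_L = (291 - Q)q_L - (98q_L). Setting ∂π_L/∂q_L = 0: 193 - 2q_L - (q_S + q_F) = 0.
Solace's profit: π_S = (291 - Q)q_S - (109q_S). Setting ∂π_S/∂q_S = 0: 182 - 2q_S - (q_L + q_F) = 0.
Forge's profit: π_F = (291 - Q)q_F - (106q_F). Setting ∂π_F/∂q_F = 0: 185 - 2q_F - (q_L + q_S) = 0.
Adding the 3 conditions: 560 − 2Q − 2Q = 0, i.e. Q = 140.
Back-substituting: q_L = (193 − 140) = 53, q_S = (182 − 140) = 42, q_F = (185 − 140) = 45.

53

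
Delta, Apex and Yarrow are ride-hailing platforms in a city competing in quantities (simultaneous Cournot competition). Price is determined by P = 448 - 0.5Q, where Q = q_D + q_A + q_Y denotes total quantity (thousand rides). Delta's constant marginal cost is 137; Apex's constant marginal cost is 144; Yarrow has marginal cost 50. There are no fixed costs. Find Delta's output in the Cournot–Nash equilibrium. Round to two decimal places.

Delta's profit: π_D = (448 - 0.5Q)q_D - (137q_D). Setting ∂π_D/∂q_D = 0: 311 - q_D - (1/2)(q_A + q_Y) = 0.
Apex's first-order condition: 304 - q_A - (1/2)(q_D + q_Y) = 0.
Yarrow's first-order condition: 398 - q_Y - (1/2)(q_D + q_A) = 0.
Summing all 3 equations gives 1013 − 2Q = 0, hence Q = 1013/2.
Back-substituting: q_D = (311 − 1013/4)/(1/2) = 231/2, q_A = (304 − 1013/4)/(1/2) = 203/2, q_Y = (398 − 1013/4)/(1/2) = 579/2.

115.50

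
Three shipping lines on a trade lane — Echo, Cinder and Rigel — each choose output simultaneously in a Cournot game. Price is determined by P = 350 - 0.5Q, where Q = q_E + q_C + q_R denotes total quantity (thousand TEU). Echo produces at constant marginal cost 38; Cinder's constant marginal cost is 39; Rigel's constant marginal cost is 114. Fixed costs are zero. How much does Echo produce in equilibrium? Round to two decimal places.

194.50

Echo's profit: π_E = (350 - 0.5Q)q_E - (38q_E). Setting ∂π_E/∂q_E = 0: 312 - q_E - (1/2)(q_C + q_R) = 0.
Cinder's profit: π_C = (350 - 0.5Q)q_C - (39q_C). Setting ∂π_C/∂q_C = 0: 311 - q_C - (1/2)(q_E + q_R) = 0.
Rigel's first-order condition: 236 - q_R - (1/2)(q_E + q_C) = 0.
Adding the 3 first-order conditions: 859 − 2Q = 0, so Q = 859/2.
Back-substituting: q_E = (312 − 859/4)/(1/2) = 389/2, q_C = (311 − 859/4)/(1/2) = 385/2, q_R = (236 − 859/4)/(1/2) = 85/2.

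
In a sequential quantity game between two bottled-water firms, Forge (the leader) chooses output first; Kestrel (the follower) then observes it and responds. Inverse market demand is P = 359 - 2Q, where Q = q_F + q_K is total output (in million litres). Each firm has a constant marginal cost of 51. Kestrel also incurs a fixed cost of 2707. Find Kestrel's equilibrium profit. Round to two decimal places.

Solve by backward induction. Given q_F, the follower Kestrel maximises π_K = (359 - 2q_F - 2q_K)q_K - 51q_K.
Setting the follower's marginal profit to zero, 308 - 2q_F - 4q_K = 0, i.e. q_K = (308 - 2q_F)/4.
The leader anticipates this reaction. Substituting into P = 359 - 2Q gives P = 205 - q_F, so π_F = (205 - q_F)q_F - 51q_F.
The leader's first-order condition 154 - 2q_F = 0 yields q_F = 77.
Then q_K = (308 - 2·77)/4 = 77/2.
Price P = 359 - 2·(231/2) = 128.
Kestrel's profit: (128 - 51)·(77/2) - 2707 = 515/2.

257.50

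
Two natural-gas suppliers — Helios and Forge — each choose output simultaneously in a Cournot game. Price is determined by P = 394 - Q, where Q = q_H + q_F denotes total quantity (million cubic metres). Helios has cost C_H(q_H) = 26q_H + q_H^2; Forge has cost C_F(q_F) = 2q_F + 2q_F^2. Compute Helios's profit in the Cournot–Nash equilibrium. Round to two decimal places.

Helios's profit: π_H = (394 - Q)q_H - (26q_H + q_H²). Setting ∂π_H/∂q_H = 0: 368 - 4q_H - (q_F) = 0.
Forge's profit: π_F = (394 - Q)q_F - (2q_F + 2q_F²). Setting ∂π_F/∂q_F = 0: 392 - 6q_F - (q_H) = 0.
Best responses: q_H = (368 - q_F)/4, q_F = (392 - q_H)/6.
Substituting one into the other gives q_H = 1816/23 and q_F = 1200/23.
Price P = 394 - 131.1304 = 262.8696.
Helios's profit: 262.8696·(1816/23) - 26·(1816/23) - (1816/23)² = 12468.2647.

12468.26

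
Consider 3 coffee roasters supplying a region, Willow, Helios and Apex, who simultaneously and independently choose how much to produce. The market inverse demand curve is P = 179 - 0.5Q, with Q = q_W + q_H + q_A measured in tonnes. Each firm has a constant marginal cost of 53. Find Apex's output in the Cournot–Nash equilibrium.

63

A representative firm's profit is π_i = q_i(179 - 0.5Q) - 53q_i.
First-order condition (treating rivals' output as given): 126 - q_i - (1/2)·Σ_{j≠i} q_j = 0.
By symmetry each firm produces the same amount; substituting Σ_{j≠i} q_j = 2q_i yields q_i = 126/2 = 63.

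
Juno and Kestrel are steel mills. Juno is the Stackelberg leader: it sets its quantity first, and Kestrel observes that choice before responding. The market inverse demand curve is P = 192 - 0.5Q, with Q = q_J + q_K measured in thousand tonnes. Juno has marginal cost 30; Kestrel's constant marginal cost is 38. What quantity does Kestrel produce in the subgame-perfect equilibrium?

The follower Kestrel best-responds to any q_J: π_K = (192 - 0.5Q)q_K - 38q_K.
Follower FOC: 154 - (1/2)q_J - q_K = 0, so q_K(q_J) = (154 - (1/2)q_J).
The leader anticipates this reaction. Substituting into P = 192 - 0.5Q gives P = 115 - (1/4)q_J, so π_J = (115 - (1/4)q_J)q_J - 30q_J.
The leader's first-order condition 85 - (1/2)q_J = 0 yields q_J = 170.
Then q_K = (154 - (1/2)·170) = 69.

69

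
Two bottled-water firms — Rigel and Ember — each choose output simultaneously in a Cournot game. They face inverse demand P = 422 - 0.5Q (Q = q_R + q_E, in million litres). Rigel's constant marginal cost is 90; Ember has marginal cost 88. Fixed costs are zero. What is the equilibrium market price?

Rigel's profit: π_R = (422 - 0.5Q)q_R - (90q_R). Setting ∂π_R/∂q_R = 0: 332 - q_R - (1/2)(q_E) = 0.
Ember's first-order condition: 334 - q_E - (1/2)(q_R) = 0.
Rearranging gives the reaction functions q_R = (332 - (1/2)q_E) and q_E = (334 - (1/2)q_R).
Substituting one into the other gives q_R = 220 and q_E = 224.
Total output Q = 444, so price P = 422 - (1/2)·444 = 200.

200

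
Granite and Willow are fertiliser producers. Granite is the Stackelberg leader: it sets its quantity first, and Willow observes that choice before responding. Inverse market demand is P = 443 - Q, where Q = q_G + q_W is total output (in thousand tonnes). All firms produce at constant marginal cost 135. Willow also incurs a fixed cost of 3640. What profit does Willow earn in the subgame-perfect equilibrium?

2289

The follower Willow best-responds to any q_G: π_W = (443 - Q)q_W - 135q_W.
Setting the follower's marginal profit to zero, 308 - q_G - 2q_W = 0, i.e. q_W = (308 - q_G)/2.
Granite substitutes q_W(q_G) into its own profit: π_G = q_G(443 - q_G - (308 - q_G)/2) - 135q_G = (289 - (1/2)q_G)q_G - 135q_G.
Leader FOC: 154 - q_G = 0, so q_G = 154.
Then q_W = (308 - 154)/2 = 77.
Price P = 443 - 231 = 212.
Willow's profit: (212 - 135)·77 - 3640 = 2289.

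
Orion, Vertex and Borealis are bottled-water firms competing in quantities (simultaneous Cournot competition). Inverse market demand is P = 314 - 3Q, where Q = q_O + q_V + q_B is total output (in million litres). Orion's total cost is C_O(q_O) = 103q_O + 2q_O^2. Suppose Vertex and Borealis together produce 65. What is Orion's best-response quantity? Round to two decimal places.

1.60

With rivals' combined output fixed at 65, Orion's profit is π_O = (314 - 3·65 - 3q_O)q_O - (103q_O + 2q_O²) = (119 - 3q_O)q_O - (103q_O + 2q_O²).
∂π_O/∂q_O = 16 - 10q_O = 0, so q_O = 8/5.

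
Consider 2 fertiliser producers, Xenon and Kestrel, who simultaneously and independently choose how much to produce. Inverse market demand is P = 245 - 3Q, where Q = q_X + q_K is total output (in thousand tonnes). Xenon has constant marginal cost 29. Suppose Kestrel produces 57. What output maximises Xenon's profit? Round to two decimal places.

With the rival's output fixed at 57, Xenon's profit is π_X = (245 - 3·57 - 3q_X)q_X - (29q_X) = (74 - 3q_X)q_X - (29q_X).
∂π_X/∂q_X = 45 - 6q_X = 0, so q_X = 15/2.

7.50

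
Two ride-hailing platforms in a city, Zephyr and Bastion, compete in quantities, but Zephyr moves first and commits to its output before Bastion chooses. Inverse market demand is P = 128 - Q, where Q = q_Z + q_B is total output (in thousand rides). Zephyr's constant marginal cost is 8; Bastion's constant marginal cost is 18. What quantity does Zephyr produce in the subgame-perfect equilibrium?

The follower Bastion best-responds to any q_Z: π_B = (128 - Q)q_B - 18q_B.
∂π_B/∂q_B = 110 - q_Z - 2q_B = 0 gives the reaction function q_B = (110 - q_Z)/2.
The leader anticipates this reaction. Substituting into P = 128 - Q gives P = 73 - (1/2)q_Z, so π_Z = (73 - (1/2)q_Z)q_Z - 8q_Z.
Leader FOC: 65 - q_Z = 0, so q_Z = 65.
Then q_B = (110 - 65)/2 = 45/2.

65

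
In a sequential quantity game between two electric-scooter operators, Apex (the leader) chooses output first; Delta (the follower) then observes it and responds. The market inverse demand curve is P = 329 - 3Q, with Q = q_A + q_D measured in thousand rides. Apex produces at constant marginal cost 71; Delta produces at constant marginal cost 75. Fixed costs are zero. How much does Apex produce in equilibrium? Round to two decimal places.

The follower Delta best-responds to any q_A: π_D = (329 - 3Q)q_D - 75q_D.
Setting the follower's marginal profit to zero, 254 - 3q_A - 6q_D = 0, i.e. q_D = (254 - 3q_A)/6.
The leader anticipates this reaction. Substituting into P = 329 - 3Q gives P = 202 - (3/2)q_A, so π_A = (202 - (3/2)q_A)q_A - 71q_A.
Maximising: ∂π_A/∂q_A = 131 - 3q_A = 0, giving q_A = 131/3.
Then q_D = (254 - 3·(131/3))/6 = 41/2.

43.67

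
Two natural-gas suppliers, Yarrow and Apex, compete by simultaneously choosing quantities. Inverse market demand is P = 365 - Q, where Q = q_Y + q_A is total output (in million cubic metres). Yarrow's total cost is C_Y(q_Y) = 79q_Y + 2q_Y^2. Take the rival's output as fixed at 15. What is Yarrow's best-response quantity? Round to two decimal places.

With the rival's output fixed at 15, Yarrow's profit is π_Y = (365 - 15 - q_Y)q_Y - (79q_Y + 2q_Y²) = (350 - q_Y)q_Y - (79q_Y + 2q_Y²).
∂π_Y/∂q_Y = 271 - 6q_Y = 0, so q_Y = 271/6.

45.17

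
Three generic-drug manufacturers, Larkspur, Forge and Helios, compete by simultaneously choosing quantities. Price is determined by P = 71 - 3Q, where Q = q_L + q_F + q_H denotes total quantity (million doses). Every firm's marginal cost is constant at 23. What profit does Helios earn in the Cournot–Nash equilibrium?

A representative firm's profit is π_i = q_i(71 - 3Q) - 23q_i.
First-order condition (treating rivals' output as given): 48 - 6q_i - 3·Σ_{j≠i} q_j = 0.
With identical firms every q_j equals q_i, so Σ_{j≠i} q_j = 2q_i and 48 = 12q_i, giving q_i = 4.
Price P = 71 - 3·12 = 35.
Helios's profit: (35 - 23)·4 = 48.

48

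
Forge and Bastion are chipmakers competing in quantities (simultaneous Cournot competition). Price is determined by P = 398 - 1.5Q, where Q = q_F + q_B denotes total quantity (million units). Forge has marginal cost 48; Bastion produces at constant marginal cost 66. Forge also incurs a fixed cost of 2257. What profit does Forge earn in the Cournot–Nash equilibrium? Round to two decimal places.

7774.41

Forge's profit: π_F = (398 - 1.5Q)q_F - (48q_F). Setting ∂π_F/∂q_F = 0: 350 - 3q_F - (3/2)(q_B) = 0.
Bastion's profit: π_B = (398 - 1.5Q)q_B - (66q_B). Setting ∂π_B/∂q_B = 0: 332 - 3q_B - (3/2)(q_F) = 0.
So q_F = (350 - (3/2)q_B)/3 and q_B = (332 - (3/2)q_F)/3.
Substituting one into the other gives q_F = 736/9 and q_B = 628/9.
Price P = 398 - (3/2)·(1364/9) = 512/3.
Forge's profit: (512/3 - 48)·(736/9) - 2257 = 7774.4074.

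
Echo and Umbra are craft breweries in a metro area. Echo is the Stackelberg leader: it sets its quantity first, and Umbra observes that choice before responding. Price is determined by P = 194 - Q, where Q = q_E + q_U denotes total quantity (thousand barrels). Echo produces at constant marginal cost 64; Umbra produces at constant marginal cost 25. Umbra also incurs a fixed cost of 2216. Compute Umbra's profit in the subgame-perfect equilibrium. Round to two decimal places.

The follower Umbra best-responds to any q_E: π_U = (194 - Q)q_U - 25q_U.
Setting the follower's marginal profit to zero, 169 - q_E - 2q_U = 0, i.e. q_U = (169 - q_E)/2.
The leader anticipates this reaction. Substituting into P = 194 - Q gives P = 219/2 - (1/2)q_E, so π_E = (219/2 - (1/2)q_E)q_E - 64q_E.
Maximising: ∂π_E/∂q_E = 91/2 - q_E = 0, giving q_E = 91/2.
Then q_U = (169 - 91/2)/2 = 247/4.
Price P = 194 - 429/4 = 347/4.
Umbra's profit: (347/4 - 25)·(247/4) - 2216 = 1597.0625.

1597.06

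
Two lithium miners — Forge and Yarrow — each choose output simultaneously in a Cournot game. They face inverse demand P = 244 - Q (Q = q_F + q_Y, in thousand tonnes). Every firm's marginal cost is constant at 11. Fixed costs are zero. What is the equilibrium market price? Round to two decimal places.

88.67

A representative firm's profit is π_i = q_i(244 - Q) - 11q_i.
Setting ∂π_i/∂q_i = 0 with rivals' quantities fixed: 233 - 2q_i - q_j = 0.
With identical firms every q_j equals q_i, so q_j = q_i and 233 = 3q_i, giving q_i = 233/3.
Total output Q = 466/3, so price P = 244 - 466/3 = 266/3.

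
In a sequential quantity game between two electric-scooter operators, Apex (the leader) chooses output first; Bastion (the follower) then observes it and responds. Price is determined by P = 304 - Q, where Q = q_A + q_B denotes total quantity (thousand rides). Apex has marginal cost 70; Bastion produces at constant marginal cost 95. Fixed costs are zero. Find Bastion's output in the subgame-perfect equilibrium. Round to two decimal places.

Solve by backward induction. Given q_A, the follower Bastion maximises π_B = (304 - q_A - q_B)q_B - 95q_B.
Setting the follower's marginal profit to zero, 209 - q_A - 2q_B = 0, i.e. q_B = (209 - q_A)/2.
The leader anticipates this reaction. Substituting into P = 304 - Q gives P = 399/2 - (1/2)q_A, so π_A = (399/2 - (1/2)q_A)q_A - 70q_A.
Leader FOC: 259/2 - q_A = 0, so q_A = 259/2.
Then q_B = (209 - 259/2)/2 = 159/4.

39.75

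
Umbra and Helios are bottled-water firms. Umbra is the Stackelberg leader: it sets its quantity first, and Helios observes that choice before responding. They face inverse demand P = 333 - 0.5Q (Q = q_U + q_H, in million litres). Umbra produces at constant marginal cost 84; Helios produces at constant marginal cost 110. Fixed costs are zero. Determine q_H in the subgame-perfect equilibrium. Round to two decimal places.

Solve by backward induction. Given q_U, the follower Helios maximises π_H = (333 - (1/2)q_U - (1/2)q_H)q_H - 110q_H.
∂π_H/∂q_H = 223 - (1/2)q_U - q_H = 0 gives the reaction function q_H = (223 - (1/2)q_U).
Umbra substitutes q_H(q_U) into its own profit: π_U = q_U(333 - (1/2)q_U - (223 - (1/2)q_U)/2) - 84q_U = (443/2 - (1/4)q_U)q_U - 84q_U.
Leader FOC: 275/2 - (1/2)q_U = 0, so q_U = 275.
Then q_H = (223 - (1/2)·275) = 171/2.

85.50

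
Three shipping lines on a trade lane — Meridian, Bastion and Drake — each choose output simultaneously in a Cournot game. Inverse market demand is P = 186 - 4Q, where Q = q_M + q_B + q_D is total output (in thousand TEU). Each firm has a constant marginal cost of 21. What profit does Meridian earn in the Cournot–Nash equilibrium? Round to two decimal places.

A representative firm's profit is π_i = q_i(186 - 4Q) - 21q_i.
Setting ∂π_i/∂q_i = 0 with rivals' quantities fixed: 165 - 8q_i - 4·Σ_{j≠i} q_j = 0.
With identical firms every q_j equals q_i, so Σ_{j≠i} q_j = 2q_i and 165 = 16q_i, giving q_i = 165/16.
Price P = 186 - 4·(495/16) = 249/4.
Meridian's profit: (249/4 - 21)·(165/16) = 425.3906.

425.39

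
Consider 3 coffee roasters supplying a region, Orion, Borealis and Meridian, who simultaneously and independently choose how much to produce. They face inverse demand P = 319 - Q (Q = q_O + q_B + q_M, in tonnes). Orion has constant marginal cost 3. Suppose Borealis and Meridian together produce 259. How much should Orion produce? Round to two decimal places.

With rivals' combined output fixed at 259, Orion's profit is π_O = (319 - 259 - q_O)q_O - (3q_O) = (60 - q_O)q_O - (3q_O).
∂π_O/∂q_O = 57 - 2q_O = 0, so q_O = 57/2.

28.50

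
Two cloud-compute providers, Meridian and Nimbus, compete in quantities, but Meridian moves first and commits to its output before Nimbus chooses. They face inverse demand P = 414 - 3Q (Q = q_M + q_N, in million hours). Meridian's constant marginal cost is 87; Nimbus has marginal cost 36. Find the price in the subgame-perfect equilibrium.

Solve by backward induction. Given q_M, the follower Nimbus maximises π_N = (414 - 3q_M - 3q_N)q_N - 36q_N.
Setting the follower's marginal profit to zero, 378 - 3q_M - 6q_N = 0, i.e. q_N = (378 - 3q_M)/6.
Meridian substitutes q_N(q_M) into its own profit: π_M = q_M(414 - 3q_M - (378 - 3q_M)/2) - 87q_M = (225 - (3/2)q_M)q_M - 87q_M.
The leader's first-order condition 138 - 3q_M = 0 yields q_M = 46.
Then q_N = (378 - 3·46)/6 = 40.
Total output Q = 86, so price P = 414 - 3·86 = 156.

156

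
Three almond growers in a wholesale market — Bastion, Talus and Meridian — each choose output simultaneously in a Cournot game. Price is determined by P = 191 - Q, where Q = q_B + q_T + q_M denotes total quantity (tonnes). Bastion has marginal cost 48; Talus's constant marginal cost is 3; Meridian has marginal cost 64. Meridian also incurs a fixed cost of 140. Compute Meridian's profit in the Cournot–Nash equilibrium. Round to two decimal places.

Bastion's profit: π_B = (191 - Q)q_B - (48q_B). Setting ∂π_B/∂q_B = 0: 143 - 2q_B - (q_T + q_M) = 0.
Talus's first-order condition: 188 - 2q_T - (q_B + q_M) = 0.
Meridian's profit: π_M = (191 - Q)q_M - (64q_M). Setting ∂π_M/∂q_M = 0: 127 - 2q_M - (q_B + q_T) = 0.
Adding the 3 first-order conditions: 458 − 4Q = 0, so Q = 229/2.
Back-substituting: q_B = (143 − 229/2) = 57/2, q_T = (188 − 229/2) = 147/2, q_M = (127 − 229/2) = 25/2.
Price P = 191 - 229/2 = 153/2.
Meridian's profit: (153/2 - 64)·(25/2) - 140 = 65/4.

16.25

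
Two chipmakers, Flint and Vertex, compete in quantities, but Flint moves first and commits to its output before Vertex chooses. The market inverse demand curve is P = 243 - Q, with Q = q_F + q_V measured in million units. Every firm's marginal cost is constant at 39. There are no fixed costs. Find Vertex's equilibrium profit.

2601

The follower Vertex best-responds to any q_F: π_V = (243 - Q)q_V - 39q_V.
Follower FOC: 204 - q_F - 2q_V = 0, so q_V(q_F) = (204 - q_F)/2.
The leader anticipates this reaction. Substituting into P = 243 - Q gives P = 141 - (1/2)q_F, so π_F = (141 - (1/2)q_F)q_F - 39q_F.
Leader FOC: 102 - q_F = 0, so q_F = 102.
Then q_V = (204 - 102)/2 = 51.
Price P = 243 - 153 = 90.
Vertex's profit: (90 - 39)·51 = 2601.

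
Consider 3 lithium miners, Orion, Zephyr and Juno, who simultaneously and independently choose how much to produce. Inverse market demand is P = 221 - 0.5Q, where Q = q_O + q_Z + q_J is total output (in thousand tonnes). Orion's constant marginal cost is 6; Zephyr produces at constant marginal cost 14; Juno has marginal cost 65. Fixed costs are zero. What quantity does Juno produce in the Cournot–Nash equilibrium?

Orion's profit: π_O = (221 - 0.5Q)q_O - (6q_O). Setting ∂π_O/∂q_O = 0: 215 - q_O - (1/2)(q_Z + q_J) = 0.
Zephyr's first-order condition: 207 - q_Z - (1/2)(q_O + q_J) = 0.
Juno's profit: π_J = (221 - 0.5Q)q_J - (65q_J). Setting ∂π_J/∂q_J = 0: 156 - q_J - (1/2)(q_O + q_Z) = 0.
Adding the 3 first-order conditions: 578 − 2Q = 0, so Q = 289.
Back-substituting: q_O = (215 − 289/2)/(1/2) = 141, q_Z = (207 − 289/2)/(1/2) = 125, q_J = (156 − 289/2)/(1/2) = 23.

23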